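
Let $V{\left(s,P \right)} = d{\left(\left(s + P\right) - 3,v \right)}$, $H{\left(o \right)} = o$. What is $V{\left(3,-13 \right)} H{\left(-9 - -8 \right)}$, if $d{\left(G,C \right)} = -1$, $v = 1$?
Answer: $1$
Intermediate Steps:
$V{\left(s,P \right)} = -1$
$V{\left(3,-13 \right)} H{\left(-9 - -8 \right)} = - (-9 - -8) = - (-9 + 8) = \left(-1\right) \left(-1\right) = 1$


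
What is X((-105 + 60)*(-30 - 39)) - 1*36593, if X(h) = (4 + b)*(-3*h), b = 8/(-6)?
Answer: -61433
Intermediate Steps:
b = -4/3 (b = 8*(-⅙) = -4/3 ≈ -1.3333)
X(h) = -8*h (X(h) = (4 - 4/3)*(-3*h) = 8*(-3*h)/3 = -8*h)
X((-105 + 60)*(-30 - 39)) - 1*36593 = -8*(-105 + 60)*(-30 - 39) - 1*36593 = -(-360)*(-69) - 36593 = -8*3105 - 36593 = -24840 - 36593 = -61433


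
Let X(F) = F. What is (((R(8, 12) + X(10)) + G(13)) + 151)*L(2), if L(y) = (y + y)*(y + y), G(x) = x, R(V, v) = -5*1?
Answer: 2704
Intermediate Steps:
R(V, v) = -5
L(y) = 4*y² (L(y) = (2*y)*(2*y) = 4*y²)
(((R(8, 12) + X(10)) + G(13)) + 151)*L(2) = (((-5 + 10) + 13) + 151)*(4*2²) = ((5 + 13) + 151)*(4*4) = (18 + 151)*16 = 169*16 = 2704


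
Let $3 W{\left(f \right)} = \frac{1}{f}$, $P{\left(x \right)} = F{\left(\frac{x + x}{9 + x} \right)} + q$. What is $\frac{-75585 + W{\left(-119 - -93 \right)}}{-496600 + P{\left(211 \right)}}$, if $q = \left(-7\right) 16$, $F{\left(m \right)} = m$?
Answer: $\frac{324259705}{2130886251} \approx 0.15217$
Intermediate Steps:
$q = -112$
$P{\left(x \right)} = -112 + \frac{2 x}{9 + x}$ ($P{\left(x \right)} = \frac{x + x}{9 + x} - 112 = \frac{2 x}{9 + x} - 112 = -112 + \frac{2 x}{9 + x}$)
$W{\left(f \right)} = \frac{1}{3 f}$
$\frac{-75585 + W{\left(-119 - -93 \right)}}{-496600 + P{\left(211 \right)}} = \frac{-75585 + \frac{1}{3 \left(-119 - -93\right)}}{-496600 + \frac{2 \left(-504 - 11605\right)}{9 + 211}} = \frac{-75585 + \frac{1}{3 \left(-119 + 93\right)}}{-496600 + \frac{2 \left(-504 - 11605\right)}{220}} = \frac{-75585 + \frac{1}{3 \left(-26\right)}}{-496600 + 2 \cdot \frac{1}{220} \left(-12109\right)} = \frac{-75585 + \frac{1}{3} \left(- \frac{1}{26}\right)}{-496600 - \frac{12109}{110}} = \frac{-75585 - \frac{1}{78}}{- \frac{54638109}{110}} = \left(- \frac{5895631}{78}\right) \left(- \frac{110}{54638109}\right) = \frac{324259705}{2130886251}$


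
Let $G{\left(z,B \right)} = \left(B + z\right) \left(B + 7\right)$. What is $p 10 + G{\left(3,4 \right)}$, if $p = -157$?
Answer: $-1493$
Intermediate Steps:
$G{\left(z,B \right)} = \left(7 + B\right) \left(B + z\right)$ ($G{\left(z,B \right)} = \left(B + z\right) \left(7 + B\right) = \left(7 + B\right) \left(B + z\right)$)
$p 10 + G{\left(3,4 \right)} = \left(-157\right) 10 + \left(4^{2} + 7 \cdot 4 + 7 \cdot 3 + 4 \cdot 3\right) = -1570 + \left(16 + 28 + 21 + 12\right) = -1570 + 77 = -1493$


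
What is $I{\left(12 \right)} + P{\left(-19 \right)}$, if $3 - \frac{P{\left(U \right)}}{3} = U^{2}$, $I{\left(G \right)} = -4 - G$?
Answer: $-1090$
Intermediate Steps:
$P{\left(U \right)} = 9 - 3 U^{2}$
$I{\left(12 \right)} + P{\left(-19 \right)} = \left(-4 - 12\right) + \left(9 - 3 \left(-19\right)^{2}\right) = \left(-4 - 12\right) + \left(9 - 1083\right) = -16 + \left(9 - 1083\right) = -16 - 1074 = -1090$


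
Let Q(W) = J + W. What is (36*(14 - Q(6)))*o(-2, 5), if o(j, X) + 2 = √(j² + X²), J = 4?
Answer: -288 + 144*√29 ≈ 487.46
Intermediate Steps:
Q(W) = 4 + W
o(j, X) = -2 + √(X² + j²) (o(j, X) = -2 + √(j² + X²) = -2 + √(X² + j²))
(36*(14 - Q(6)))*o(-2, 5) = (36*(14 - (4 + 6)))*(-2 + √(5² + (-2)²)) = (36*(14 - 1*10))*(-2 + √(25 + 4)) = (36*(14 - 10))*(-2 + √29) = (36*4)*(-2 + √29) = 144*(-2 + √29) = -288 + 144*√29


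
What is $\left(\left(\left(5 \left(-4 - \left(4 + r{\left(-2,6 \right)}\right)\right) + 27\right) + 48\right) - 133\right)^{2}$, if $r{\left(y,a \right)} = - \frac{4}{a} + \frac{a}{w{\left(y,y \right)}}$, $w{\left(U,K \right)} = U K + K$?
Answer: $\frac{108241}{9} \approx 12027.0$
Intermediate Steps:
$w{\left(U,K \right)} = K + K U$ ($w{\left(U,K \right)} = K U + K = K + K U$)
$r{\left(y,a \right)} = - \frac{4}{a} + \frac{a}{y \left(1 + y\right)}$
$\left(\left(\left(5 \left(-4 - \left(4 + r{\left(-2,6 \right)}\right)\right) + 27\right) + 48\right) - 133\right)^{2} = \left(\left(\left(5 \left(-4 - \left(4 - \frac{2}{3} + \frac{6}{\left(-2\right) \left(1 - 2\right)}\right)\right) + 27\right) + 48\right) - 133\right)^{2} = \left(\left(\left(5 \left(-4 - \left(4 - \frac{2}{3} + 6 \left(- \frac{1}{2}\right) \frac{1}{-1}\right)\right) + 27\right) + 48\right) - 133\right)^{2} = \left(\left(\left(5 \left(-4 - \left(\frac{10}{3} + 6 \left(- \frac{1}{2}\right) \left(-1\right)\right)\right) + 27\right) + 48\right) - 133\right)^{2} = \left(\left(\left(5 \left(-4 - \frac{19}{3}\right) + 27\right) + 48\right) - 133\right)^{2} = \left(\left(\left(5 \left(- \frac{31}{3}\right) + 27\right) + 48\right) - 133\right)^{2} = \left(\left(\left(- \frac{155}{3} + 27\right) + 48\right) - 133\right)^{2} = \left(\left(- \frac{74}{3} + 48\right) - 133\right)^{2} = \left(\frac{70}{3} - 133\right)^{2} = \left(- \frac{329}{3}\right)^{2} = \frac{108241}{9}$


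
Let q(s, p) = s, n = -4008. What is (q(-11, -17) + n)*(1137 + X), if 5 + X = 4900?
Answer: -24242608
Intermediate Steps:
X = 4895 (X = -5 + 4900 = 4895)
(q(-11, -17) + n)*(1137 + X) = (-11 - 4008)*(1137 + 4895) = -4019*6032 = -24242608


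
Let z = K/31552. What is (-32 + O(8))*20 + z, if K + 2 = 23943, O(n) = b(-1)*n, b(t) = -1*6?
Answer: -50459259/31552 ≈ -1599.2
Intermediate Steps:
b(t) = -6
O(n) = -6*n
K = 23941 (K = -2 + 23943 = 23941)
z = 23941/31552 ≈ 0.75878
(-32 + O(8))*20 + z = (-32 - 6*8)*20 + 23941/31552 = (-32 - 48)*20 + 23941/31552 = -80*20 + 23941/31552 = -1600 + 23941/31552 = -50459259/31552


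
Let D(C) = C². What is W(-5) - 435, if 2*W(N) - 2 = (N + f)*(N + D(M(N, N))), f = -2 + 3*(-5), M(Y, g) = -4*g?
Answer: -4779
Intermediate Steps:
f = -17 (f = -2 - 15 = -17)
W(N) = 1 + (-17 + N)*(N + 16*N²)/2 (W(N) = 1 + ((N - 17)*(N + (-4*N)²))/2 = 1 + ((-17 + N)*(N + 16*N²))/2 = 1 + (-17 + N)*(N + 16*N²)/2)
W(-5) - 435 = (1 + 8*(-5)³ - 271/2*(-5)² - 17/2*(-5)) - 435 = (1 + 8*(-125) - 271/2*25 + 85/2) - 435 = (1 - 1000 - 6775/2 + 85/2) - 435 = -4344 - 435 = -4779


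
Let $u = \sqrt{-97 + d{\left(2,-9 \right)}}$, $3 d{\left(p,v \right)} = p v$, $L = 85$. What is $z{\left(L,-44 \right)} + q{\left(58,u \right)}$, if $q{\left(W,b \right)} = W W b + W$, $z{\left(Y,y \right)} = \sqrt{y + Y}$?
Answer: $58 + \sqrt{41} + 3364 i \sqrt{103} \approx 64.403 + 34141.0 i$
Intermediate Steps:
$d{\left(p,v \right)} = \frac{p v}{3}$
$z{\left(Y,y \right)} = \sqrt{Y + y}$
$u = i \sqrt{103}$ ($u = \sqrt{-97 + \frac{1}{3} \cdot 2 \left(-9\right)} = \sqrt{-97 - 6} = \sqrt{-103} = i \sqrt{103} \approx 10.149 i$)
$q{\left(W,b \right)} = W + b W^{2}$ ($q{\left(W,b \right)} = W^{2} b + W = b W^{2} + W = W + b W^{2}$)
$z{\left(L,-44 \right)} + q{\left(58,u \right)} = \sqrt{85 - 44} + 58 \left(1 + 58 i \sqrt{103}\right) = \sqrt{41} + 58 \left(1 + 58 i \sqrt{103}\right) = \sqrt{41} + \left(58 + 3364 i \sqrt{103}\right) = 58 + \sqrt{41} + 3364 i \sqrt{103}$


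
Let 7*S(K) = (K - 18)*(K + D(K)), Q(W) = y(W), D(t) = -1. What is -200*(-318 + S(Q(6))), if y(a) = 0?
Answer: 441600/7 ≈ 63086.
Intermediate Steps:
Q(W) = 0
S(K) = (-1 + K)*(-18 + K)/7 (S(K) = ((K - 18)*(K - 1))/7 = ((-18 + K)*(-1 + K))/7 = ((-1 + K)*(-18 + K))/7 = (-1 + K)*(-18 + K)/7)
-200*(-318 + S(Q(6))) = -200*(-318 + (18/7 - 19/7*0 + (⅐)*0²)) = -200*(-318 + (18/7 + 0 + (⅐)*0)) = -200*(-318 + (18/7 + 0 + 0)) = -200*(-318 + 18/7) = -200*(-2208/7) = 441600/7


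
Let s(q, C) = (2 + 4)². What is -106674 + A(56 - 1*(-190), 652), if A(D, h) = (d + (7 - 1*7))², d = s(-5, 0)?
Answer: -105378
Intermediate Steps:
s(q, C) = 36 (s(q, C) = 6² = 36)
d = 36
A(D, h) = 1296 (A(D, h) = (36 + (7 - 1*7))² = (36 + (7 - 7))² = (36 + 0)² = 36² = 1296)
-106674 + A(56 - 1*(-190), 652) = -106674 + 1296 = -105378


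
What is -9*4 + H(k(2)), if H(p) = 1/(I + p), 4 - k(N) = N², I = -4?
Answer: -145/4 ≈ -36.250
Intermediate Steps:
k(N) = 4 - N²
H(p) = 1/(-4 + p)
-9*4 + H(k(2)) = -9*4 + 1/(-4 + (4 - 1*2²)) = -36 + 1/(-4 + (4 - 1*4)) = -36 + 1/(-4 + (4 - 4)) = -36 + 1/(-4 + 0) = -36 + 1/(-4) = -36 - ¼ = -145/4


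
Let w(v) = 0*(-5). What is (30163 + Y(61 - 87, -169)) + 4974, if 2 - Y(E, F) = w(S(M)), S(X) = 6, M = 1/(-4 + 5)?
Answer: 35139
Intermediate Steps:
M = 1 (M = 1/1 = 1)
w(v) = 0
Y(E, F) = 2 (Y(E, F) = 2 - 1*0 = 2 + 0 = 2)
(30163 + Y(61 - 87, -169)) + 4974 = (30163 + 2) + 4974 = 30165 + 4974 = 35139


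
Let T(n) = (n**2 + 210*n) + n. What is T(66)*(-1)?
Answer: -18282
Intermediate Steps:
T(n) = n**2 + 211*n
T(66)*(-1) = (66*(211 + 66))*(-1) = (66*277)*(-1) = 18282*(-1) = -18282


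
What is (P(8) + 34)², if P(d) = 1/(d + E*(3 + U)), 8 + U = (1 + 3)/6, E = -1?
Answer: 1590121/1369 ≈ 1161.5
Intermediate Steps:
U = -22/3 (U = -8 + (1 + 3)/6 = -8 + 4*(⅙) = -8 + ⅔ = -22/3 ≈ -7.3333)
P(d) = 1/(13/3 + d) (P(d) = 1/(d - (3 - 22/3)) = 1/(d - 1*(-13/3)) = 1/(d + 13/3) = 1/(13/3 + d))
(P(8) + 34)² = (3/(13 + 3*8) + 34)² = (3/(13 + 24) + 34)² = (3/37 + 34)² = (1261/37)² = 1590121/1369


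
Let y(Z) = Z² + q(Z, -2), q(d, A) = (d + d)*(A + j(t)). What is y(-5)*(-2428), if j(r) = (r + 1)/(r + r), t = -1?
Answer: -109260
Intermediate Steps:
j(r) = (1 + r)/(2*r) (j(r) = (1 + r)/((2*r)) = (1 + r)*(1/(2*r)) = (1 + r)/(2*r))
q(d, A) = 2*A*d (q(d, A) = (d + d)*(A + (½)*(1 - 1)/(-1)) = (2*d)*(A + (½)*(-1)*0) = (2*d)*(A + 0) = (2*d)*A = 2*A*d)
y(Z) = Z² - 4*Z (y(Z) = Z² + 2*(-2)*Z = Z² - 4*Z)
y(-5)*(-2428) = -5*(-4 - 5)*(-2428) = -5*(-9)*(-2428) = 45*(-2428) = -109260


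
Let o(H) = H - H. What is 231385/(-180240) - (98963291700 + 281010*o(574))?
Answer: -3567428739247877/36048 ≈ -9.8963e+10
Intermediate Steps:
o(H) = 0
231385/(-180240) - (98963291700 + 281010*o(574)) = 231385/(-180240) - 281010/(1/(0 + 352170)) = 231385*(-1/180240) - 281010/(1/352170) = -46277/36048 - 281010/1/352170 = -46277/36048 - 281010*352170 = -46277/36048 - 98963291700 = -3567428739247877/36048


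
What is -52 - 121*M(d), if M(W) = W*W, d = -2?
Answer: -536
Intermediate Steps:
M(W) = W**2
-52 - 121*M(d) = -52 - 121*(-2)**2 = -52 - 121*4 = -52 - 484 = -536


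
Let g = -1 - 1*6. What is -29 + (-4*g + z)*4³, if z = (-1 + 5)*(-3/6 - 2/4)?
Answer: 1507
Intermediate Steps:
g = -7 (g = -1 - 6 = -7)
z = -4 (z = 4*(-3*⅙ - 2*¼) = 4*(-½ - ½) = 4*(-1) = -4)
-29 + (-4*g + z)*4³ = -29 + (-4*(-7) - 4)*4³ = -29 + (28 - 4)*64 = -29 + 24*64 = -29 + 1536 = 1507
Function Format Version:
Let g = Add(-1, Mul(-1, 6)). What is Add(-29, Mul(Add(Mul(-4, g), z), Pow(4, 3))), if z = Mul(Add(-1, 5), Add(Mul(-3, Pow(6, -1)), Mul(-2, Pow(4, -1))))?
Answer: 1507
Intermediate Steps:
g = -7 (g = Add(-1, -6) = -7)
z = -4 (z = Mul(4, Add(Mul(-3, Rational(1, 6)), Mul(-2, Rational(1, 4)))) = Mul(4, Add(Rational(-1, 2), Rational(-1, 2))) = Mul(4, -1) = -4)
Add(-29, Mul(Add(Mul(-4, g), z), Pow(4, 3))) = Add(-29, Mul(Add(Mul(-4, -7), -4), Pow(4, 3))) = Add(-29, Mul(Add(28, -4), 64)) = Add(-29, Mul(24, 64)) = Add(-29, 1536) = 1507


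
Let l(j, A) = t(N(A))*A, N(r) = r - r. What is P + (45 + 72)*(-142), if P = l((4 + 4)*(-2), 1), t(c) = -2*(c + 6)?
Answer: -16626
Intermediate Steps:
N(r) = 0
t(c) = -12 - 2*c (t(c) = -2*(6 + c) = -12 - 2*c)
l(j, A) = -12*A (l(j, A) = (-12 - 2*0)*A = (-12 + 0)*A = -12*A)
P = -12 (P = -12*1 = -12)
P + (45 + 72)*(-142) = -12 + (45 + 72)*(-142) = -12 + 117*(-142) = -12 - 16614 = -16626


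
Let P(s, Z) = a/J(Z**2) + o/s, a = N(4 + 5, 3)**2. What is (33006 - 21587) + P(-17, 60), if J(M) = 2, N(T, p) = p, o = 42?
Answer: 388315/34 ≈ 11421.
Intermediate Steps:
a = 9 (a = 3**2 = 9)
P(s, Z) = 9/2 + 42/s
(33006 - 21587) + P(-17, 60) = (33006 - 21587) + (9/2 + 42/(-17)) = 11419 + (9/2 + 42*(-1/17)) = 11419 + (9/2 - 42/17) = 11419 + 69/34 = 388315/34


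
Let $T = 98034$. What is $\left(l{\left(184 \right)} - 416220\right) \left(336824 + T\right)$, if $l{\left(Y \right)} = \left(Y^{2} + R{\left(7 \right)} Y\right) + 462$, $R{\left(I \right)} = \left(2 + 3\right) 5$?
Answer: $-164072793116$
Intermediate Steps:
$R{\left(I \right)} = 25$ ($R{\left(I \right)} = 5 \cdot 5 = 25$)
$l{\left(Y \right)} = 462 + Y^{2} + 25 Y$ ($l{\left(Y \right)} = \left(Y^{2} + 25 Y\right) + 462 = 462 + Y^{2} + 25 Y$)
$\left(l{\left(184 \right)} - 416220\right) \left(336824 + T\right) = \left(\left(462 + 184^{2} + 25 \cdot 184\right) - 416220\right) \left(336824 + 98034\right) = \left(\left(462 + 33856 + 4600\right) - 416220\right) 434858 = \left(38918 - 416220\right) 434858 = \left(-377302\right) 434858 = -164072793116$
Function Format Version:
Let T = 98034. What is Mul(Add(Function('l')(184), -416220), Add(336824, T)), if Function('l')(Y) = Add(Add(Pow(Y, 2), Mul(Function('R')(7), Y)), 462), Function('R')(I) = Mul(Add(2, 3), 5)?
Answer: -164072793116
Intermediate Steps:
Function('R')(I) = 25 (Function('R')(I) = Mul(5, 5) = 25)
Function('l')(Y) = Add(462, Pow(Y, 2), Mul(25, Y)) (Function('l')(Y) = Add(Add(Pow(Y, 2), Mul(25, Y)), 462) = Add(462, Pow(Y, 2), Mul(25, Y)))
Mul(Add(Function('l')(184), -416220), Add(336824, T)) = Mul(Add(Add(462, Pow(184, 2), Mul(25, 184)), -416220), Add(336824, 98034)) = Mul(Add(Add(462, 33856, 4600), -416220), 434858) = Mul(Add(38918, -416220), 434858) = Mul(-377302, 434858) = -164072793116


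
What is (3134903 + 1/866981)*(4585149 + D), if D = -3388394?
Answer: 3252662015571496220/866981 ≈ 3.7517e+12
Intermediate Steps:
(3134903 + 1/866981)*(4585149 + D) = (3134903 + 1/866981)*(4585149 - 3388394) = (3134903 + 1/866981)*1196755 = (2717901337844/866981)*1196755 = 3252662015571496220/866981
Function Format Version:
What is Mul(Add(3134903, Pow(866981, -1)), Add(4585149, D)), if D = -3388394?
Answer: Rational(3252662015571496220, 866981) ≈ 3.7517e+12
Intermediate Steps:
Mul(Add(3134903, Pow(866981, -1)), Add(4585149, D)) = Mul(Add(3134903, Pow(866981, -1)), Add(4585149, -3388394)) = Mul(Add(3134903, Rational(1, 866981)), 1196755) = Mul(Rational(2717901337844, 866981), 1196755) = Rational(3252662015571496220, 866981)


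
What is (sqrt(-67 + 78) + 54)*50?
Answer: 2700 + 50*sqrt(11) ≈ 2865.8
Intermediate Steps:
(sqrt(-67 + 78) + 54)*50 = (sqrt(11) + 54)*50 = (54 + sqrt(11))*50 = 2700 + 50*sqrt(11)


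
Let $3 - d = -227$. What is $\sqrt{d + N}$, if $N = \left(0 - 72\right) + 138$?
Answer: $2 \sqrt{74} \approx 17.205$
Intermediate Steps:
$d = 230$ ($d = 3 - -227 = 3 + 227 = 230$)
$N = 66$ ($N = -72 + 138 = 66$)
$\sqrt{d + N} = \sqrt{230 + 66} = \sqrt{296} = 2 \sqrt{74}$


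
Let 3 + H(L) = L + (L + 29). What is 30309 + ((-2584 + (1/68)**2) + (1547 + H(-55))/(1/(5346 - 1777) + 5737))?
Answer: 1312486368693941/47339018448 ≈ 27725.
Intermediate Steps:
H(L) = 26 + 2*L (H(L) = -3 + (L + (L + 29)) = -3 + (L + (29 + L)) = -3 + (29 + 2*L) = 26 + 2*L)
30309 + ((-2584 + (1/68)**2) + (1547 + H(-55))/(1/(5346 - 1777) + 5737)) = 30309 + ((-2584 + (1/68)**2) + (1547 + (26 + 2*(-55)))/(1/(5346 - 1777) + 5737)) = 30309 + ((-2584 + (1/68)**2) + (1547 + (26 - 110))/(1/3569 + 5737)) = 30309 + ((-2584 + 1/4624) + (1547 - 84)/(1/3569 + 5737)) = 30309 + (-11948415/4624 + 1463/(20475354/3569)) = 30309 + (-11948415/4624 + 1463*(3569/20475354)) = 30309 + (-11948415/4624 + 5221447/20475354) = 30309 - 122311941446491/47339018448 = 1312486368693941/47339018448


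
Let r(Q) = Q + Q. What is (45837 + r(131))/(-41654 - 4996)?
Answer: -46099/46650 ≈ -0.98819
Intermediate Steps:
r(Q) = 2*Q
(45837 + r(131))/(-41654 - 4996) = (45837 + 2*131)/(-41654 - 4996) = (45837 + 262)/(-46650) = 46099*(-1/46650) = -46099/46650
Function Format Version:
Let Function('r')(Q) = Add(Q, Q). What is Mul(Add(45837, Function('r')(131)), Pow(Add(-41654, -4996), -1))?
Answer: Rational(-46099, 46650) ≈ -0.98819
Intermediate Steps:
Function('r')(Q) = Mul(2, Q)
Mul(Add(45837, Function('r')(131)), Pow(Add(-41654, -4996), -1)) = Mul(Add(45837, Mul(2, 131)), Pow(Add(-41654, -4996), -1)) = Mul(Add(45837, 262), Pow(-46650, -1)) = Mul(46099, Rational(-1, 46650)) = Rational(-46099, 46650)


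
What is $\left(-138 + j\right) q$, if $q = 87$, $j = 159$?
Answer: $1827$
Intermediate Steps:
$\left(-138 + j\right) q = \left(-138 + 159\right) 87 = 21 \cdot 87 = 1827$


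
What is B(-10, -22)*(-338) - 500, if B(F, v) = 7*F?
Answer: 23160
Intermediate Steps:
B(-10, -22)*(-338) - 500 = (7*(-10))*(-338) - 500 = -70*(-338) - 500 = 23660 - 500 = 23160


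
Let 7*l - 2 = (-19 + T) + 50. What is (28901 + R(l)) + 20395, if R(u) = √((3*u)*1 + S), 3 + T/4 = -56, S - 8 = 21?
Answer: 49296 + I*√58 ≈ 49296.0 + 7.6158*I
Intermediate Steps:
S = 29 (S = 8 + 21 = 29)
T = -236 (T = -12 + 4*(-56) = -12 - 224 = -236)
l = -29 (l = 2/7 + ((-19 - 236) + 50)/7 = 2/7 + (-255 + 50)/7 = 2/7 + (⅐)*(-205) = 2/7 - 205/7 = -29)
R(u) = √(29 + 3*u) (R(u) = √((3*u)*1 + 29) = √(3*u + 29) = √(29 + 3*u))
(28901 + R(l)) + 20395 = (28901 + √(29 + 3*(-29))) + 20395 = (28901 + √(29 - 87)) + 20395 = (28901 + √(-58)) + 20395 = (28901 + I*√58) + 20395 = 49296 + I*√58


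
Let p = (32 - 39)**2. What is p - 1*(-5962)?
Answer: 6011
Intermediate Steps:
p = 49 (p = (-7)**2 = 49)
p - 1*(-5962) = 49 - 1*(-5962) = 49 + 5962 = 6011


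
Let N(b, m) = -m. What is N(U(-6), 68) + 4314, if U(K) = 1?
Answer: 4246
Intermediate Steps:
N(U(-6), 68) + 4314 = -1*68 + 4314 = -68 + 4314 = 4246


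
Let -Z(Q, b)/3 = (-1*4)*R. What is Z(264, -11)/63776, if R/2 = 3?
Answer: 9/7972 ≈ 0.0011290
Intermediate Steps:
R = 6 (R = 2*3 = 6)
Z(Q, b) = 72 (Z(Q, b) = -3*(-1*4)*6 = -(-12)*6 = -3*(-24) = 72)
Z(264, -11)/63776 = 72/63776 = 72*(1/63776) = 9/7972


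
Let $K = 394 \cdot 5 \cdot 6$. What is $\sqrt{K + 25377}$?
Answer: $3 \sqrt{4133} \approx 192.87$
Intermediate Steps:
$K = 11820$ ($K = 394 \cdot 30 = 11820$)
$\sqrt{K + 25377} = \sqrt{11820 + 25377} = \sqrt{37197} = 3 \sqrt{4133}$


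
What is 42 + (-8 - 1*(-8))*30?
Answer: 42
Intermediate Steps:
42 + (-8 - 1*(-8))*30 = 42 + (-8 + 8)*30 = 42 + 0*30 = 42 + 0 = 42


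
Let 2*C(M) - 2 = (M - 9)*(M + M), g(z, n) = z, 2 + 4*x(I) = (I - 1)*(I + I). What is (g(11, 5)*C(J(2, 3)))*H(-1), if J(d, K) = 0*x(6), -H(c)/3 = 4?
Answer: -132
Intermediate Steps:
x(I) = -½ + I*(-1 + I)/2 (x(I) = -½ + ((I - 1)*(I + I))/4 = -½ + ((-1 + I)*(2*I))/4 = -½ + (2*I*(-1 + I))/4 = -½ + I*(-1 + I)/2)
H(c) = -12 (H(c) = -3*4 = -12)
J(d, K) = 0 (J(d, K) = 0*(-½ + (½)*6² - ½*6) = 0*(-½ + (½)*36 - 3) = 0*(-½ + 18 - 3) = 0*(29/2) = 0)
C(M) = 1 + M*(-9 + M) (C(M) = 1 + ((M - 9)*(M + M))/2 = 1 + ((-9 + M)*(2*M))/2 = 1 + (2*M*(-9 + M))/2 = 1 + M*(-9 + M))
(g(11, 5)*C(J(2, 3)))*H(-1) = (11*(1 + 0² - 9*0))*(-12) = (11*(1 + 0 + 0))*(-12) = (11*1)*(-12) = 11*(-12) = -132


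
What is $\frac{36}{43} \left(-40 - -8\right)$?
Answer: $- \frac{1152}{43} \approx -26.791$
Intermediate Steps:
$\frac{36}{43} \left(-40 - -8\right) = 36 \cdot \frac{1}{43} \left(-40 + \left(-10 + 18\right)\right) = \frac{36 \left(-40 + 8\right)}{43} = \frac{36}{43} \left(-32\right) = - \frac{1152}{43}$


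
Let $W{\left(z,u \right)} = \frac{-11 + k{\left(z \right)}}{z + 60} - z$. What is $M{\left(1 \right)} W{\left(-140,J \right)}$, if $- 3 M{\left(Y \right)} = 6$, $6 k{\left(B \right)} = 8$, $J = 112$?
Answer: $- \frac{33629}{120} \approx -280.24$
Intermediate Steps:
$k{\left(B \right)} = \frac{4}{3}$ ($k{\left(B \right)} = \frac{1}{6} \cdot 8 = \frac{4}{3}$)
$M{\left(Y \right)} = -2$ ($M{\left(Y \right)} = \left(- \frac{1}{3}\right) 6 = -2$)
$W{\left(z,u \right)} = - z - \frac{29}{3 \left(60 + z\right)}$ ($W{\left(z,u \right)} = \frac{-11 + \frac{4}{3}}{z + 60} - z = - \frac{29}{3 \left(60 + z\right)} - z = - z - \frac{29}{3 \left(60 + z\right)}$)
$M{\left(1 \right)} W{\left(-140,J \right)} = - 2 \frac{- \frac{29}{3} - \left(-140\right)^{2} - -8400}{60 - 140} = - 2 \frac{- \frac{29}{3} - 19600 + 8400}{-80} = - 2 \left(- \frac{- \frac{29}{3} - 19600 + 8400}{80}\right) = - 2 \left(\left(- \frac{1}{80}\right) \left(- \frac{33629}{3}\right)\right) = \left(-2\right) \frac{33629}{240} = - \frac{33629}{120}$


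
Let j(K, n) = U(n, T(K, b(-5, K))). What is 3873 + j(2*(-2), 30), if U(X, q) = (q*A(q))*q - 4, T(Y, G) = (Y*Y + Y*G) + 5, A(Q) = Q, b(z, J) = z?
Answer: 72790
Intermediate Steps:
T(Y, G) = 5 + Y² + G*Y (T(Y, G) = (Y² + G*Y) + 5 = 5 + Y² + G*Y)
U(X, q) = -4 + q³ (U(X, q) = (q*q)*q - 4 = q²*q - 4 = q³ - 4 = -4 + q³)
j(K, n) = -4 + (5 + K² - 5*K)³
3873 + j(2*(-2), 30) = 3873 + (-4 + (5 + (2*(-2))² - 10*(-2))³) = 3873 + (-4 + (5 + (-4)² - 5*(-4))³) = 3873 + (-4 + (5 + 16 + 20)³) = 3873 + (-4 + 41³) = 3873 + (-4 + 68921) = 3873 + 68917 = 72790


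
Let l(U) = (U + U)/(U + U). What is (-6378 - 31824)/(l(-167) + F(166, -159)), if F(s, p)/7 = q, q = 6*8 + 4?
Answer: -38202/365 ≈ -104.66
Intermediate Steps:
q = 52 (q = 48 + 4 = 52)
F(s, p) = 364 (F(s, p) = 7*52 = 364)
l(U) = 1 (l(U) = (2*U)/((2*U)) = (2*U)*(1/(2*U)) = 1)
(-6378 - 31824)/(l(-167) + F(166, -159)) = (-6378 - 31824)/(1 + 364) = -38202/365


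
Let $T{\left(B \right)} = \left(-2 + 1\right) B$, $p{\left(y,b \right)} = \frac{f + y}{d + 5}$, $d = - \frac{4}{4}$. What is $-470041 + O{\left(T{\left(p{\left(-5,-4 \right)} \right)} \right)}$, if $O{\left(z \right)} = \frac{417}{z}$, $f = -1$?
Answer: $-469763$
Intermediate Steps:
$d = -1$ ($d = \left(-4\right) \frac{1}{4} = -1$)
$p{\left(y,b \right)} = - \frac{1}{4} + \frac{y}{4}$ ($p{\left(y,b \right)} = \frac{-1 + y}{-1 + 5} = \frac{-1 + y}{4} = \left(-1 + y\right) \frac{1}{4} = - \frac{1}{4} + \frac{y}{4}$)
$T{\left(B \right)} = - B$
$-470041 + O{\left(T{\left(p{\left(-5,-4 \right)} \right)} \right)} = -470041 + \frac{417}{\left(-1\right) \left(- \frac{1}{4} + \frac{1}{4} \left(-5\right)\right)} = -470041 + \frac{417}{\left(-1\right) \left(- \frac{1}{4} - \frac{5}{4}\right)} = -470041 + \frac{417}{\left(-1\right) \left(- \frac{3}{2}\right)} = -470041 + \frac{417}{\frac{3}{2}} = -470041 + 417 \cdot \frac{2}{3} = -470041 + 278 = -469763$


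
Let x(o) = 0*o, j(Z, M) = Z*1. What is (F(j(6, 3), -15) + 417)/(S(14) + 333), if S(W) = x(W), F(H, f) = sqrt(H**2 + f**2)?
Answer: 139/111 + sqrt(29)/111 ≈ 1.3008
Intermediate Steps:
j(Z, M) = Z
x(o) = 0
S(W) = 0
(F(j(6, 3), -15) + 417)/(S(14) + 333) = (sqrt(6**2 + (-15)**2) + 417)/(0 + 333) = (sqrt(36 + 225) + 417)/333 = (sqrt(261) + 417)*(1/333) = (3*sqrt(29) + 417)*(1/333) = (417 + 3*sqrt(29))*(1/333) = 139/111 + sqrt(29)/111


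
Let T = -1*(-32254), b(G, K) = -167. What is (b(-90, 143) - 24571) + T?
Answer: 7516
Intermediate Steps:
T = 32254
(b(-90, 143) - 24571) + T = (-167 - 24571) + 32254 = -24738 + 32254 = 7516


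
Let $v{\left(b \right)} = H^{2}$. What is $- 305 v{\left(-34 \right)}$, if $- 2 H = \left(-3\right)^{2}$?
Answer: $- \frac{24705}{4} \approx -6176.3$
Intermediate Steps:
$H = - \frac{9}{2}$ ($H = - \frac{\left(-3\right)^{2}}{2} = \left(- \frac{1}{2}\right) 9 = - \frac{9}{2} \approx -4.5$)
$v{\left(b \right)} = \frac{81}{4}$ ($v{\left(b \right)} = \left(- \frac{9}{2}\right)^{2} = \frac{81}{4}$)
$- 305 v{\left(-34 \right)} = \left(-305\right) \frac{81}{4} = - \frac{24705}{4}$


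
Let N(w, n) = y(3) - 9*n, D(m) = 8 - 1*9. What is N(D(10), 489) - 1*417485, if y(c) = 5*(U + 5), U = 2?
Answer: -421851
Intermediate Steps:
y(c) = 35 (y(c) = 5*(2 + 5) = 5*7 = 35)
D(m) = -1 (D(m) = 8 - 9 = -1)
N(w, n) = 35 - 9*n
N(D(10), 489) - 1*417485 = (35 - 9*489) - 1*417485 = (35 - 4401) - 417485 = -4366 - 417485 = -421851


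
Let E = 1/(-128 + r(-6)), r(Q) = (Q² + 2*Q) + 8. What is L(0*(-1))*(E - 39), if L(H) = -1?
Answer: 3745/96 ≈ 39.010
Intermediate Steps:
r(Q) = 8 + Q² + 2*Q
E = -1/96 (E = 1/(-128 + (8 + (-6)² + 2*(-6))) = 1/(-128 + (8 + 36 - 12)) = 1/(-128 + 32) = 1/(-96) = -1/96 ≈ -0.010417)
L(0*(-1))*(E - 39) = -(-1/96 - 39) = -1*(-3745/96) = 3745/96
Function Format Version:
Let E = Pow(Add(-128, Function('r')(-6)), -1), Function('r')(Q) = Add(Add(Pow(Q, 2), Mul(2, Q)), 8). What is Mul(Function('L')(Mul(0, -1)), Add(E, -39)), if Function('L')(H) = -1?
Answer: Rational(3745, 96) ≈ 39.010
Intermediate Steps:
Function('r')(Q) = Add(8, Pow(Q, 2), Mul(2, Q))
E = Rational(-1, 96) (E = Pow(Add(-128, Add(8, Pow(-6, 2), Mul(2, -6))), -1) = Pow(Add(-128, Add(8, 36, -12)), -1) = Pow(Add(-128, 32), -1) = Pow(-96, -1) = Rational(-1, 96) ≈ -0.010417)
Mul(Function('L')(Mul(0, -1)), Add(E, -39)) = Mul(-1, Add(Rational(-1, 96), -39)) = Mul(-1, Rational(-3745, 96)) = Rational(3745, 96)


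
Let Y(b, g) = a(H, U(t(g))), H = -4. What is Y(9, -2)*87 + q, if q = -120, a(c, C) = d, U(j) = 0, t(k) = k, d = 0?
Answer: -120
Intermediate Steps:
a(c, C) = 0
Y(b, g) = 0
Y(9, -2)*87 + q = 0*87 - 120 = 0 - 120 = -120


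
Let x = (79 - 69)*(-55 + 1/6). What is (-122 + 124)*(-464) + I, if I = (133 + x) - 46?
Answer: -4168/3 ≈ -1389.3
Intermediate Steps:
x = -1645/3 (x = 10*(-55 + 1/6) = 10*(-329/6) = -1645/3 ≈ -548.33)
I = -1384/3 (I = (133 - 1645/3) - 46 = -1246/3 - 46 = -1384/3 ≈ -461.33)
(-122 + 124)*(-464) + I = (-122 + 124)*(-464) - 1384/3 = 2*(-464) - 1384/3 = -928 - 1384/3 = -4168/3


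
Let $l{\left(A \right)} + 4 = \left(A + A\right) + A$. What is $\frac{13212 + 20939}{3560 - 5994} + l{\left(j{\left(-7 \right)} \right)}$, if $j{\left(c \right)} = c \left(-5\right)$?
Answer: $\frac{211683}{2434} \approx 86.969$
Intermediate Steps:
$j{\left(c \right)} = - 5 c$
$l{\left(A \right)} = -4 + 3 A$ ($l{\left(A \right)} = -4 + \left(\left(A + A\right) + A\right) = -4 + \left(2 A + A\right) = -4 + 3 A$)
$\frac{13212 + 20939}{3560 - 5994} + l{\left(j{\left(-7 \right)} \right)} = \frac{13212 + 20939}{3560 - 5994} - \left(4 - 3 \left(\left(-5\right) \left(-7\right)\right)\right) = \frac{34151}{-2434} + \left(-4 + 3 \cdot 35\right) = 34151 \left(- \frac{1}{2434}\right) + \left(-4 + 105\right) = - \frac{34151}{2434} + 101 = \frac{211683}{2434}$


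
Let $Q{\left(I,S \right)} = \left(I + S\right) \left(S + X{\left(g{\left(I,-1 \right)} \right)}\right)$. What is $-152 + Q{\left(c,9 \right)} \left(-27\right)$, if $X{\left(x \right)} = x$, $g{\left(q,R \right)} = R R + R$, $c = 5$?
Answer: $-3554$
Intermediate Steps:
$g{\left(q,R \right)} = R + R^{2}$ ($g{\left(q,R \right)} = R^{2} + R = R + R^{2}$)
$Q{\left(I,S \right)} = S \left(I + S\right)$ ($Q{\left(I,S \right)} = \left(I + S\right) \left(S - \left(1 - 1\right)\right) = \left(I + S\right) \left(S - 0\right) = \left(I + S\right) \left(S + 0\right) = \left(I + S\right) S = S \left(I + S\right)$)
$-152 + Q{\left(c,9 \right)} \left(-27\right) = -152 + 9 \left(5 + 9\right) \left(-27\right) = -152 + 9 \cdot 14 \left(-27\right) = -152 + 126 \left(-27\right) = -152 - 3402 = -3554$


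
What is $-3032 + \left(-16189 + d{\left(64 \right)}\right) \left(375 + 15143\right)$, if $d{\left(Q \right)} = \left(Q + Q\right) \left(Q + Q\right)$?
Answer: $3022978$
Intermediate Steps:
$d{\left(Q \right)} = 4 Q^{2}$ ($d{\left(Q \right)} = 2 Q 2 Q = 4 Q^{2}$)
$-3032 + \left(-16189 + d{\left(64 \right)}\right) \left(375 + 15143\right) = -3032 + \left(-16189 + 4 \cdot 64^{2}\right) \left(375 + 15143\right) = -3032 + \left(-16189 + 4 \cdot 4096\right) 15518 = -3032 + \left(-16189 + 16384\right) 15518 = -3032 + 195 \cdot 15518 = -3032 + 3026010 = 3022978$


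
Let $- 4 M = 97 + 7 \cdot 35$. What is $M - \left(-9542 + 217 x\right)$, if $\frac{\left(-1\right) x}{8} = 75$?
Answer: $\frac{279313}{2} \approx 1.3966 \cdot 10^{5}$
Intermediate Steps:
$x = -600$ ($x = \left(-8\right) 75 = -600$)
$M = - \frac{171}{2}$ ($M = - \frac{97 + 7 \cdot 35}{4} = - \frac{97 + 245}{4} = \left(- \frac{1}{4}\right) 342 = - \frac{171}{2} \approx -85.5$)
$M - \left(-9542 + 217 x\right) = - \frac{171}{2} + \left(\left(-217\right) \left(-600\right) + 9542\right) = - \frac{171}{2} + \left(130200 + 9542\right) = - \frac{171}{2} + 139742 = \frac{279313}{2}$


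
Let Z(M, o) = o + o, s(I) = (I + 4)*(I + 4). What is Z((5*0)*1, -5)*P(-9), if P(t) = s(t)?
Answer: -250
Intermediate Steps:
s(I) = (4 + I)**2 (s(I) = (4 + I)*(4 + I) = (4 + I)**2)
P(t) = (4 + t)**2
Z(M, o) = 2*o
Z((5*0)*1, -5)*P(-9) = (2*(-5))*(4 - 9)**2 = -10*(-5)**2 = -10*25 = -250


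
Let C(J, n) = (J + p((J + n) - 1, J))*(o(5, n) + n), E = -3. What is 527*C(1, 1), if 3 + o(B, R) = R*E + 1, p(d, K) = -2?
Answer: 2108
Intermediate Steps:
o(B, R) = -2 - 3*R (o(B, R) = -3 + (R*(-3) + 1) = -3 + (-3*R + 1) = -3 + (1 - 3*R) = -2 - 3*R)
C(J, n) = (-2 + J)*(-2 - 2*n) (C(J, n) = (J - 2)*((-2 - 3*n) + n) = (-2 + J)*(-2 - 2*n))
527*C(1, 1) = 527*(4 - 2*1 + 4*1 - 2*1*1) = 527*(4 - 2 + 4 - 2) = 527*4 = 2108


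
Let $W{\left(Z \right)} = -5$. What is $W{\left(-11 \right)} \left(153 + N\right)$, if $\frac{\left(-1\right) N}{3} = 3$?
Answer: $-720$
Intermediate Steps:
$N = -9$ ($N = \left(-3\right) 3 = -9$)
$W{\left(-11 \right)} \left(153 + N\right) = - 5 \left(153 - 9\right) = \left(-5\right) 144 = -720$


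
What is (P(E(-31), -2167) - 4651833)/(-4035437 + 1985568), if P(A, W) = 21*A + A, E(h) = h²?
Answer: 4630691/2049869 ≈ 2.2590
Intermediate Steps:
P(A, W) = 22*A
(P(E(-31), -2167) - 4651833)/(-4035437 + 1985568) = (22*(-31)² - 4651833)/(-4035437 + 1985568) = (22*961 - 4651833)/(-2049869) = (21142 - 4651833)*(-1/2049869) = -4630691*(-1/2049869) = 4630691/2049869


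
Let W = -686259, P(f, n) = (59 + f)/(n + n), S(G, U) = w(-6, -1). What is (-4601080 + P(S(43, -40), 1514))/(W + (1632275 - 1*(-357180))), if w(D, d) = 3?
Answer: -6966035089/1973038744 ≈ -3.5306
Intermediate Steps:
S(G, U) = 3
P(f, n) = (59 + f)/(2*n) (P(f, n) = (59 + f)/((2*n)) = (59 + f)*(1/(2*n)) = (59 + f)/(2*n))
(-4601080 + P(S(43, -40), 1514))/(W + (1632275 - 1*(-357180))) = (-4601080 + (½)*(59 + 3)/1514)/(-686259 + (1632275 - 1*(-357180))) = (-4601080 + (½)*(1/1514)*62)/(-686259 + (1632275 + 357180)) = (-4601080 + 31/1514)/(-686259 + 1989455) = -6966035089/1514/1303196 = -6966035089/1514*1/1303196 = -6966035089/1973038744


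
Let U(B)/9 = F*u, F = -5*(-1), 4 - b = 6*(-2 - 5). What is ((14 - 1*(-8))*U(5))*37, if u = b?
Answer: 1684980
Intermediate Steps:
b = 46 (b = 4 - 6*(-2 - 5) = 4 - 6*(-7) = 4 - 1*(-42) = 4 + 42 = 46)
F = 5
u = 46
U(B) = 2070 (U(B) = 9*(5*46) = 9*230 = 2070)
((14 - 1*(-8))*U(5))*37 = ((14 - 1*(-8))*2070)*37 = ((14 + 8)*2070)*37 = (22*2070)*37 = 45540*37 = 1684980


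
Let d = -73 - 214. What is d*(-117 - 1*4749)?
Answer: 1396542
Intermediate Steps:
d = -287
d*(-117 - 1*4749) = -287*(-117 - 1*4749) = -287*(-117 - 4749) = -287*(-4866) = 1396542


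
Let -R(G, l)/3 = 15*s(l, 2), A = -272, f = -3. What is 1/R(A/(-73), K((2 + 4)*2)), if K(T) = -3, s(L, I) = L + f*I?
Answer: 1/405 ≈ 0.0024691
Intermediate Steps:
s(L, I) = L - 3*I
R(G, l) = 270 - 45*l (R(G, l) = -45*(l - 3*2) = -45*(l - 6) = -45*(-6 + l) = -3*(-90 + 15*l) = 270 - 45*l)
1/R(A/(-73), K((2 + 4)*2)) = 1/(270 - 45*(-3)) = 1/(270 + 135) = 1/405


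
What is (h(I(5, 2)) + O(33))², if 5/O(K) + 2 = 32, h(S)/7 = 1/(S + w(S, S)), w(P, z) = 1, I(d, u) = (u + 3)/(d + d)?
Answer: 841/36 ≈ 23.361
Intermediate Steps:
I(d, u) = (3 + u)/(2*d) (I(d, u) = (3 + u)/((2*d)) = (3 + u)*(1/(2*d)) = (3 + u)/(2*d))
h(S) = 7/(1 + S) (h(S) = 7/(S + 1) = 7/(1 + S))
O(K) = ⅙ (O(K) = 5/(-2 + 32) = 5/30 = 5*(1/30) = ⅙)
(h(I(5, 2)) + O(33))² = (7/(1 + (½)*(3 + 2)/5) + ⅙)² = (7/(1 + (½)*(⅕)*5) + ⅙)² = (7/(1 + ½) + ⅙)² = (7/(3/2) + ⅙)² = (7*(⅔) + ⅙)² = (14/3 + ⅙)² = (29/6)² = 841/36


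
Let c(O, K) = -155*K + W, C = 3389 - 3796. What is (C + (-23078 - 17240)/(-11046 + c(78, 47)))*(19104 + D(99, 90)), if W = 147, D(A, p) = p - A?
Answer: -70275042075/9092 ≈ -7.7293e+6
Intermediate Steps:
C = -407
c(O, K) = 147 - 155*K (c(O, K) = -155*K + 147 = 147 - 155*K)
(C + (-23078 - 17240)/(-11046 + c(78, 47)))*(19104 + D(99, 90)) = (-407 + (-23078 - 17240)/(-11046 + (147 - 155*47)))*(19104 + (90 - 1*99)) = (-407 - 40318/(-11046 + (147 - 7285)))*(19104 + (90 - 99)) = (-407 - 40318/(-11046 - 7138))*(19104 - 9) = (-407 - 40318/(-18184))*19095 = (-407 - 40318*(-1/18184))*19095 = (-407 + 20159/9092)*19095 = -3680285/9092*19095 = -70275042075/9092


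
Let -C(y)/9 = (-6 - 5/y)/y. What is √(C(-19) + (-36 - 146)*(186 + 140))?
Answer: I*√21419833/19 ≈ 243.59*I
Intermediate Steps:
C(y) = -9*(-6 - 5/y)/y
√(C(-19) + (-36 - 146)*(186 + 140)) = √(9*(5 + 6*(-19))/(-19)² + (-36 - 146)*(186 + 140)) = √(9*(1/361)*(5 - 114) - 182*326) = √(9*(1/361)*(-109) - 59332) = √(-981/361 - 59332) = √(-21419833/361) = I*√21419833/19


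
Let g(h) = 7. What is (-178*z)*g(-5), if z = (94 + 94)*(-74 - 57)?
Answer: 30686488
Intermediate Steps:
z = -24628 (z = 188*(-131) = -24628)
(-178*z)*g(-5) = -178*(-24628)*7 = 4383784*7 = 30686488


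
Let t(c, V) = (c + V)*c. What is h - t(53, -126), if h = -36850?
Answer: -32981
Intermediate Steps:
t(c, V) = c*(V + c) (t(c, V) = (V + c)*c = c*(V + c))
h - t(53, -126) = -36850 - 53*(-126 + 53) = -36850 - 53*(-73) = -36850 - 1*(-3869) = -36850 + 3869 = -32981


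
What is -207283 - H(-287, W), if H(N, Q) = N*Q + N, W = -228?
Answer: -272432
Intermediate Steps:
H(N, Q) = N + N*Q
-207283 - H(-287, W) = -207283 - (-287)*(1 - 228) = -207283 - (-287)*(-227) = -207283 - 1*65149 = -207283 - 65149 = -272432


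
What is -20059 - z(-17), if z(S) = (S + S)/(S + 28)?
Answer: -220615/11 ≈ -20056.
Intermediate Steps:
z(S) = 2*S/(28 + S) (z(S) = (2*S)/(28 + S) = 2*S/(28 + S))
-20059 - z(-17) = -20059 - 2*(-17)/(28 - 17) = -20059 - 2*(-17)/11 = -20059 - 1*(-34/11) = -20059 + 34/11 = -220615/11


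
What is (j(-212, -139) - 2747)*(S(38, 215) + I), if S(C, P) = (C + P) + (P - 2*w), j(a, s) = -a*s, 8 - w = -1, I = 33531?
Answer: -1094697915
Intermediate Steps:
w = 9 (w = 8 - 1*(-1) = 8 + 1 = 9)
j(a, s) = -a*s
S(C, P) = -18 + C + 2*P (S(C, P) = (C + P) + (P - 2*9) = (C + P) + (P - 18) = (C + P) + (-18 + P) = -18 + C + 2*P)
(j(-212, -139) - 2747)*(S(38, 215) + I) = (-1*(-212)*(-139) - 2747)*((-18 + 38 + 2*215) + 33531) = (-29468 - 2747)*((-18 + 38 + 430) + 33531) = -32215*(450 + 33531) = -32215*33981 = -1094697915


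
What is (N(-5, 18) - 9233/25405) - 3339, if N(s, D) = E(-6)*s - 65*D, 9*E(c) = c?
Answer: -343427084/76215 ≈ -4506.0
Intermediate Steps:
E(c) = c/9
N(s, D) = -65*D - 2*s/3 (N(s, D) = ((1/9)*(-6))*s - 65*D = -2*s/3 - 65*D = -65*D - 2*s/3)
(N(-5, 18) - 9233/25405) - 3339 = ((-65*18 - 2/3*(-5)) - 9233/25405) - 3339 = ((-1170 + 10/3) - 9233*1/25405) - 3339 = (-3500/3 - 9233/25405) - 3339 = -88945199/76215 - 3339 = -343427084/76215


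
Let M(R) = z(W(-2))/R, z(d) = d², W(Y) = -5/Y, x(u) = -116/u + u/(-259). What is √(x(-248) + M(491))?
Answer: √89393261484401/7884478 ≈ 1.1992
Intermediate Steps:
x(u) = -116/u - u/259 (x(u) = -116/u + u*(-1/259) = -116/u - u/259)
M(R) = 25/(4*R) (M(R) = (-5/(-2))²/R = (-5*(-½))²/R = (5/2)²/R = 25/(4*R))
√(x(-248) + M(491)) = √((-116/(-248) - 1/259*(-248)) + (25/4)/491) = √((-116*(-1/248) + 248/259) + (25/4)*(1/491)) = √((29/62 + 248/259) + 25/1964) = √(22887/16058 + 25/1964) = √(22675759/15768956) = √89393261484401/7884478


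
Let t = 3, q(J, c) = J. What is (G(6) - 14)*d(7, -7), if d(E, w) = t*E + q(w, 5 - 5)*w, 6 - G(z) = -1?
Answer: -490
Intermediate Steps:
G(z) = 7 (G(z) = 6 - 1*(-1) = 6 + 1 = 7)
d(E, w) = w² + 3*E (d(E, w) = 3*E + w*w = 3*E + w² = w² + 3*E)
(G(6) - 14)*d(7, -7) = (7 - 14)*((-7)² + 3*7) = -7*(49 + 21) = -7*70 = -490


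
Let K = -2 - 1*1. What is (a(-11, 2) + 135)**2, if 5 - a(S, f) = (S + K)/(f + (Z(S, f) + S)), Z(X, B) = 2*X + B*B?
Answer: 14182756/729 ≈ 19455.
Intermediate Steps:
Z(X, B) = B**2 + 2*X (Z(X, B) = 2*X + B**2 = B**2 + 2*X)
K = -3 (K = -2 - 1 = -3)
a(S, f) = 5 - (-3 + S)/(f + f**2 + 3*S) (a(S, f) = 5 - (S - 3)/(f + ((f**2 + 2*S) + S)) = 5 - (-3 + S)/(f + (f**2 + 3*S)) = 5 - (-3 + S)/(f + f**2 + 3*S))
(a(-11, 2) + 135)**2 = ((3 + 5*2 + 5*2**2 + 14*(-11))/(2 + 2**2 + 3*(-11)) + 135)**2 = ((3 + 10 + 5*4 - 154)/(2 + 4 - 33) + 135)**2 = ((3 + 10 + 20 - 154)/(-27) + 135)**2 = (-1/27*(-121) + 135)**2 = (121/27 + 135)**2 = (3766/27)**2 = 14182756/729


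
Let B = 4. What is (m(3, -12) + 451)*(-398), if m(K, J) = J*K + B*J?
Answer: -146066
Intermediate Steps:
m(K, J) = 4*J + J*K (m(K, J) = J*K + 4*J = 4*J + J*K)
(m(3, -12) + 451)*(-398) = (-12*(4 + 3) + 451)*(-398) = (-12*7 + 451)*(-398) = (-84 + 451)*(-398) = 367*(-398) = -146066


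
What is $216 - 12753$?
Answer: $-12537$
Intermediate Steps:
$216 - 12753 = -12537$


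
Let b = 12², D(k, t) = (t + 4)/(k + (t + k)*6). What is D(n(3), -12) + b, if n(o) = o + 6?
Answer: 1304/9 ≈ 144.89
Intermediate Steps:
n(o) = 6 + o
D(k, t) = (4 + t)/(6*t + 7*k) (D(k, t) = (4 + t)/(k + (k + t)*6) = (4 + t)/(k + (6*k + 6*t)) = (4 + t)/(6*t + 7*k))
b = 144
D(n(3), -12) + b = (4 - 12)/(6*(-12) + 7*(6 + 3)) + 144 = -8/(-72 + 7*9) + 144 = -8/(-72 + 63) + 144 = -8/(-9) + 144 = -⅑*(-8) + 144 = 8/9 + 144 = 1304/9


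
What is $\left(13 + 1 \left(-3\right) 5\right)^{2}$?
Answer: $4$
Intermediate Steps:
$\left(13 + 1 \left(-3\right) 5\right)^{2} = \left(13 - 15\right)^{2} = \left(-2\right)^{2} = 4$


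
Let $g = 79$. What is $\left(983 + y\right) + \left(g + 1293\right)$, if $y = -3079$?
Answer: $-724$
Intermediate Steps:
$\left(983 + y\right) + \left(g + 1293\right) = \left(983 - 3079\right) + \left(79 + 1293\right) = -2096 + 1372 = -724$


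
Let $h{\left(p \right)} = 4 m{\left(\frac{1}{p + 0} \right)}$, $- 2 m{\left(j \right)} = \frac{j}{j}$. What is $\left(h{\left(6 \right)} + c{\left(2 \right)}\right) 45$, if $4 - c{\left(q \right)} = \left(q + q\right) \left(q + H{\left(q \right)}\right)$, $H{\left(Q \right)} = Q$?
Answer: $-630$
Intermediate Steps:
$m{\left(j \right)} = - \frac{1}{2}$ ($m{\left(j \right)} = - \frac{j \frac{1}{j}}{2} = \left(- \frac{1}{2}\right) 1 = - \frac{1}{2}$)
$h{\left(p \right)} = -2$ ($h{\left(p \right)} = 4 \left(- \frac{1}{2}\right) = -2$)
$c{\left(q \right)} = 4 - 4 q^{2}$ ($c{\left(q \right)} = 4 - \left(q + q\right) \left(q + q\right) = 4 - 2 q 2 q = 4 - 4 q^{2}$)
$\left(h{\left(6 \right)} + c{\left(2 \right)}\right) 45 = \left(-2 + \left(4 - 4 \cdot 2^{2}\right)\right) 45 = \left(-2 + \left(4 - 16\right)\right) 45 = \left(-2 - 12\right) 45 = \left(-14\right) 45 = -630$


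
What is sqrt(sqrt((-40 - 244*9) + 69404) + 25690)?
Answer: sqrt(25690 + 4*sqrt(4198)) ≈ 161.09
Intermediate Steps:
sqrt(sqrt((-40 - 244*9) + 69404) + 25690) = sqrt(sqrt((-40 - 2196) + 69404) + 25690) = sqrt(sqrt(-2236 + 69404) + 25690) = sqrt(sqrt(67168) + 25690) = sqrt(4*sqrt(4198) + 25690) = sqrt(25690 + 4*sqrt(4198))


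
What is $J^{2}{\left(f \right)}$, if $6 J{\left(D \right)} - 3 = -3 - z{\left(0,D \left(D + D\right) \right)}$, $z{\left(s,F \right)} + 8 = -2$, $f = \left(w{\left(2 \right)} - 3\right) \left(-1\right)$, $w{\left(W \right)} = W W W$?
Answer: $\frac{25}{9} \approx 2.7778$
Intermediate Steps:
$w{\left(W \right)} = W^{3}$ ($w{\left(W \right)} = W^{2} W = W^{3}$)
$f = -5$ ($f = \left(2^{3} - 3\right) \left(-1\right) = \left(8 - 3\right) \left(-1\right) = 5 \left(-1\right) = -5$)
$z{\left(s,F \right)} = -10$ ($z{\left(s,F \right)} = -8 - 2 = -10$)
$J{\left(D \right)} = \frac{5}{3}$ ($J{\left(D \right)} = \frac{1}{2} + \frac{-3 - -10}{6} = \frac{1}{2} + \frac{-3 + 10}{6} = \frac{1}{2} + \frac{1}{6} \cdot 7 = \frac{1}{2} + \frac{7}{6} = \frac{5}{3}$)
$J^{2}{\left(f \right)} = \left(\frac{5}{3}\right)^{2} = \frac{25}{9}$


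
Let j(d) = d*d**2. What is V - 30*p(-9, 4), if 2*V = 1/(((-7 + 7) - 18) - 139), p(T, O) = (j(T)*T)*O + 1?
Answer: -247227901/314 ≈ -7.8735e+5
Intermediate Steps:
j(d) = d**3
p(T, O) = 1 + O*T**4 (p(T, O) = (T**3*T)*O + 1 = T**4*O + 1 = O*T**4 + 1 = 1 + O*T**4)
V = -1/314 (V = 1/(2*(((-7 + 7) - 18) - 139)) = 1/(2*((0 - 18) - 139)) = 1/(2*(-18 - 139)) = (1/2)/(-157) = (1/2)*(-1/157) = -1/314 ≈ -0.0031847)
V - 30*p(-9, 4) = -1/314 - 30*(1 + 4*(-9)**4) = -1/314 - 30*(1 + 4*6561) = -1/314 - 30*(1 + 26244) = -1/314 - 30*26245 = -1/314 - 787350 = -247227901/314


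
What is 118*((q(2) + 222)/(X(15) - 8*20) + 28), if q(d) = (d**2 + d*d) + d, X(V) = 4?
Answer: 122012/39 ≈ 3128.5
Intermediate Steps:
q(d) = d + 2*d**2 (q(d) = (d**2 + d**2) + d = 2*d**2 + d = d + 2*d**2)
118*((q(2) + 222)/(X(15) - 8*20) + 28) = 118*((2*(1 + 2*2) + 222)/(4 - 8*20) + 28) = 118*((2*(1 + 4) + 222)/(4 - 160) + 28) = 118*((2*5 + 222)/(-156) + 28) = 118*((10 + 222)*(-1/156) + 28) = 118*(232*(-1/156) + 28) = 118*(-58/39 + 28) = 118*(1034/39) = 122012/39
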